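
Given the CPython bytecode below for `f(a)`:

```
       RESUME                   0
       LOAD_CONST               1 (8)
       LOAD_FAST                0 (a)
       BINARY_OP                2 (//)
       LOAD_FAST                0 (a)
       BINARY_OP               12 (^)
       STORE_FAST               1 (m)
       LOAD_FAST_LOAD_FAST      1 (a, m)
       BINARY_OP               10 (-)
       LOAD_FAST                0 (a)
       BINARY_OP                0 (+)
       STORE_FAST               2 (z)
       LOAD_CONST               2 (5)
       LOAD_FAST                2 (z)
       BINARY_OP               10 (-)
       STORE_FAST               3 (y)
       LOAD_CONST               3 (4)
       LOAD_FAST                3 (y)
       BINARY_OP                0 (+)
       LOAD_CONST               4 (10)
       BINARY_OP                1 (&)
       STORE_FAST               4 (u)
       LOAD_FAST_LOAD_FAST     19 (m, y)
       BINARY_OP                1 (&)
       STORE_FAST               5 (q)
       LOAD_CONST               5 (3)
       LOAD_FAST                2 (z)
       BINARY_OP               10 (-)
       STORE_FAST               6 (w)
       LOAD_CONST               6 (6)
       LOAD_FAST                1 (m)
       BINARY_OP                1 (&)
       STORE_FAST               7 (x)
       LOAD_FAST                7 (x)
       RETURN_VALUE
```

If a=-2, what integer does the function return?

LOAD_CONST → push 8. Stack: [8]
LOAD_FAST a → push -2. Stack: [8, -2]
BINARY_OP // → 8 // -2 = -4. Stack: [-4]
LOAD_FAST a → push -2. Stack: [-4, -2]
BINARY_OP ^ → -4 ^ -2 = 2. Stack: [2]
STORE_FAST m → m=2. Stack: []
LOAD_FAST_LOAD_FAST a,m → push -2,2. Stack: [-2, 2]
BINARY_OP - → -2 - 2 = -4. Stack: [-4]
LOAD_FAST a → push -2. Stack: [-4, -2]
BINARY_OP + → -4 + -2 = -6. Stack: [-6]
STORE_FAST z → z=-6. Stack: []
LOAD_CONST → push 5. Stack: [5]
LOAD_FAST z → push -6. Stack: [5, -6]
BINARY_OP - → 5 - -6 = 11. Stack: [11]
STORE_FAST y → y=11. Stack: []
LOAD_CONST → push 4. Stack: [4]
LOAD_FAST y → push 11. Stack: [4, 11]
BINARY_OP + → 4 + 11 = 15. Stack: [15]
LOAD_CONST → push 10. Stack: [15, 10]
BINARY_OP & → 15 & 10 = 10. Stack: [10]
STORE_FAST u → u=10. Stack: []
LOAD_FAST_LOAD_FAST m,y → push 2,11. Stack: [2, 11]
BINARY_OP & → 2 & 11 = 2. Stack: [2]
STORE_FAST q → q=2. Stack: []
LOAD_CONST → push 3. Stack: [3]
LOAD_FAST z → push -6. Stack: [3, -6]
BINARY_OP - → 3 - -6 = 9. Stack: [9]
STORE_FAST w → w=9. Stack: []
LOAD_CONST → push 6. Stack: [6]
LOAD_FAST m → push 2. Stack: [6, 2]
BINARY_OP & → 6 & 2 = 2. Stack: [2]
STORE_FAST x → x=2. Stack: []
LOAD_FAST x → push 2. Stack: [2]
RETURN_VALUE → return 2.

2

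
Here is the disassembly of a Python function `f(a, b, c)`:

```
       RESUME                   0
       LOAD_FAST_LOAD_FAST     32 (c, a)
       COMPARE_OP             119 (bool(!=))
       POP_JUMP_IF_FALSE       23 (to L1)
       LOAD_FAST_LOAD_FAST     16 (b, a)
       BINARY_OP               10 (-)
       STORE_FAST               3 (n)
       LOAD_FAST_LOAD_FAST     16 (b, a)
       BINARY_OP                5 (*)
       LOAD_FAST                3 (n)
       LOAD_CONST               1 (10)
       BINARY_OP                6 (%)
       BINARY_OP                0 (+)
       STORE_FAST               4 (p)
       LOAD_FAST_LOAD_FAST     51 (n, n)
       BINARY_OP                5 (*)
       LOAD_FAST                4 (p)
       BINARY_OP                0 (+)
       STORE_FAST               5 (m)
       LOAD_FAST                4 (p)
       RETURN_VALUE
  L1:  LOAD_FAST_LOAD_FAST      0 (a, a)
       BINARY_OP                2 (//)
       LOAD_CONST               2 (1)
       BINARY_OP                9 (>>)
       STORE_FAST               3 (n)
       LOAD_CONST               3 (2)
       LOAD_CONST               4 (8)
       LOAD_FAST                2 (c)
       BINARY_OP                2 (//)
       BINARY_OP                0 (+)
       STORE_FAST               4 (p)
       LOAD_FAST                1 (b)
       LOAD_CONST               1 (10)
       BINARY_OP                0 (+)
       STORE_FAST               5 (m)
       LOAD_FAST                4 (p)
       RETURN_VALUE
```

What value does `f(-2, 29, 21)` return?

-57

LOAD_FAST_LOAD_FAST c,a → push 21,-2. Stack: [21, -2]
COMPARE_OP bool(!=) → 21 vs -2 = True. Stack: [True]
POP_JUMP_IF_FALSE → pop True; no jump. Stack: []
LOAD_FAST_LOAD_FAST b,a → push 29,-2. Stack: [29, -2]
BINARY_OP - → 29 - -2 = 31. Stack: [31]
STORE_FAST n → n=31. Stack: []
LOAD_FAST_LOAD_FAST b,a → push 29,-2. Stack: [29, -2]
BINARY_OP * → 29 * -2 = -58. Stack: [-58]
LOAD_FAST n → push 31. Stack: [-58, 31]
LOAD_CONST → push 10. Stack: [-58, 31, 10]
BINARY_OP % → 31 % 10 = 1. Stack: [-58, 1]
BINARY_OP + → -58 + 1 = -57. Stack: [-57]
STORE_FAST p → p=-57. Stack: []
LOAD_FAST_LOAD_FAST n,n → push 31,31. Stack: [31, 31]
BINARY_OP * → 31 * 31 = 961. Stack: [961]
LOAD_FAST p → push -57. Stack: [961, -57]
BINARY_OP + → 961 + -57 = 904. Stack: [904]
STORE_FAST m → m=904. Stack: []
LOAD_FAST p → push -57. Stack: [-57]
RETURN_VALUE → return -57.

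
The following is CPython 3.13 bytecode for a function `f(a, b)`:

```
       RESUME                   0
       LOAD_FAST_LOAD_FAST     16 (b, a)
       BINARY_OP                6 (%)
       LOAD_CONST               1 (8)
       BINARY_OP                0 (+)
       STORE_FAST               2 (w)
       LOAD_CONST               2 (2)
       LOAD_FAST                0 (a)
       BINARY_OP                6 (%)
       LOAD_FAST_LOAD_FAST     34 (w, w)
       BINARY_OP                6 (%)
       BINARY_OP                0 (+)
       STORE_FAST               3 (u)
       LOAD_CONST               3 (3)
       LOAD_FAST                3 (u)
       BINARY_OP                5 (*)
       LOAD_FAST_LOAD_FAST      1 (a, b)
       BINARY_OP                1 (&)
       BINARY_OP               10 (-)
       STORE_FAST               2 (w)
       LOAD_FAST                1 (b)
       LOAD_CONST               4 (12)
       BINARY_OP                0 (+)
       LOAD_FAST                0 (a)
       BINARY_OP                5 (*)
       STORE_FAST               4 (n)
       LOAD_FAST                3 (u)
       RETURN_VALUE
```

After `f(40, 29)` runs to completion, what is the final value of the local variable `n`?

1640

LOAD_FAST_LOAD_FAST b,a → push 29,40. Stack: [29, 40]
BINARY_OP % → 29 % 40 = 29. Stack: [29]
LOAD_CONST → push 8. Stack: [29, 8]
BINARY_OP + → 29 + 8 = 37. Stack: [37]
STORE_FAST w → w=37. Stack: []
LOAD_CONST → push 2. Stack: [2]
LOAD_FAST a → push 40. Stack: [2, 40]
BINARY_OP % → 2 % 40 = 2. Stack: [2]
LOAD_FAST_LOAD_FAST w,w → push 37,37. Stack: [2, 37, 37]
BINARY_OP % → 37 % 37 = 0. Stack: [2, 0]
BINARY_OP + → 2 + 0 = 2. Stack: [2]
STORE_FAST u → u=2. Stack: []
LOAD_CONST → push 3. Stack: [3]
LOAD_FAST u → push 2. Stack: [3, 2]
BINARY_OP * → 3 * 2 = 6. Stack: [6]
LOAD_FAST_LOAD_FAST a,b → push 40,29. Stack: [6, 40, 29]
BINARY_OP & → 40 & 29 = 8. Stack: [6, 8]
BINARY_OP - → 6 - 8 = -2. Stack: [-2]
STORE_FAST w → w=-2. Stack: []
LOAD_FAST b → push 29. Stack: [29]
LOAD_CONST → push 12. Stack: [29, 12]
BINARY_OP + → 29 + 12 = 41. Stack: [41]
LOAD_FAST a → push 40. Stack: [41, 40]
BINARY_OP * → 41 * 40 = 1640. Stack: [1640]
STORE_FAST n → n=1640. Stack: []
LOAD_FAST u → push 2. Stack: [2]
RETURN_VALUE → return 2.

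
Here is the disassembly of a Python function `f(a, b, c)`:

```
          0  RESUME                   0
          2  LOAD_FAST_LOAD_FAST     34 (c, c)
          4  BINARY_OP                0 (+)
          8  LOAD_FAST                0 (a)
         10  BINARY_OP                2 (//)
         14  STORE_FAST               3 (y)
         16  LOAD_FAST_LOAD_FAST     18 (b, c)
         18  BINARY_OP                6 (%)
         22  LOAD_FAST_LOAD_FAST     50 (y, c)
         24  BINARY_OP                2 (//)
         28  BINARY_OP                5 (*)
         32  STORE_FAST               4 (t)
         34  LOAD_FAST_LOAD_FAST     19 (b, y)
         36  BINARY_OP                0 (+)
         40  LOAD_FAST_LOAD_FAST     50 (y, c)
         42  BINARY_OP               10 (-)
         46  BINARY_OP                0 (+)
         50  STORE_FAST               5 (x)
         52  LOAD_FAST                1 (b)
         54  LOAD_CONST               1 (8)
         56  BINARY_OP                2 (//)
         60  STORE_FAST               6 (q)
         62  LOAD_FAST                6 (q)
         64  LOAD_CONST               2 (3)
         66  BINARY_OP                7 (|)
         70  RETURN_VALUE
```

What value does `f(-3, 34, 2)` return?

7

LOAD_FAST_LOAD_FAST c,c → push 2,2. Stack: [2, 2]
BINARY_OP + → 2 + 2 = 4. Stack: [4]
LOAD_FAST a → push -3. Stack: [4, -3]
BINARY_OP // → 4 // -3 = -2. Stack: [-2]
STORE_FAST y → y=-2. Stack: []
LOAD_FAST_LOAD_FAST b,c → push 34,2. Stack: [34, 2]
BINARY_OP % → 34 % 2 = 0. Stack: [0]
LOAD_FAST_LOAD_FAST y,c → push -2,2. Stack: [0, -2, 2]
BINARY_OP // → -2 // 2 = -1. Stack: [0, -1]
BINARY_OP * → 0 * -1 = 0. Stack: [0]
STORE_FAST t → t=0. Stack: []
LOAD_FAST_LOAD_FAST b,y → push 34,-2. Stack: [34, -2]
BINARY_OP + → 34 + -2 = 32. Stack: [32]
LOAD_FAST_LOAD_FAST y,c → push -2,2. Stack: [32, -2, 2]
BINARY_OP - → -2 - 2 = -4. Stack: [32, -4]
BINARY_OP + → 32 + -4 = 28. Stack: [28]
STORE_FAST x → x=28. Stack: []
LOAD_FAST b → push 34. Stack: [34]
LOAD_CONST → push 8. Stack: [34, 8]
BINARY_OP // → 34 // 8 = 4. Stack: [4]
STORE_FAST q → q=4. Stack: []
LOAD_FAST q → push 4. Stack: [4]
LOAD_CONST → push 3. Stack: [4, 3]
BINARY_OP | → 4 | 3 = 7. Stack: [7]
RETURN_VALUE → return 7.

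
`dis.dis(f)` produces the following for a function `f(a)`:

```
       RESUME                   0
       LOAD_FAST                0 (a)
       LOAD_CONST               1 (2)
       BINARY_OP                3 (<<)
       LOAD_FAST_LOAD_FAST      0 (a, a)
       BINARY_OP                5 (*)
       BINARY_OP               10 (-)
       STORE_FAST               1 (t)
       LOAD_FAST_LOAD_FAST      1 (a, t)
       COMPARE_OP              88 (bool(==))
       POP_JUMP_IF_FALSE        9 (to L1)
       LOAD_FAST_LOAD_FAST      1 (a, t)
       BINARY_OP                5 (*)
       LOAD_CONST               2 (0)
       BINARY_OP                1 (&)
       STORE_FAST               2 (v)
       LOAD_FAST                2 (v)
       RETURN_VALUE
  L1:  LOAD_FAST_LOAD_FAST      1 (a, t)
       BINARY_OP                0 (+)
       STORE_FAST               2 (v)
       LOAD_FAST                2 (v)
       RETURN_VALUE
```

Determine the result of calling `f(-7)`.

LOAD_FAST a → push -7. Stack: [-7]
LOAD_CONST → push 2. Stack: [-7, 2]
BINARY_OP << → -7 << 2 = -28. Stack: [-28]
LOAD_FAST_LOAD_FAST a,a → push -7,-7. Stack: [-28, -7, -7]
BINARY_OP * → -7 * -7 = 49. Stack: [-28, 49]
BINARY_OP - → -28 - 49 = -77. Stack: [-77]
STORE_FAST t → t=-77. Stack: []
LOAD_FAST_LOAD_FAST a,t → push -7,-77. Stack: [-7, -77]
COMPARE_OP bool(==) → -7 vs -77 = False. Stack: [False]
POP_JUMP_IF_FALSE → pop False; jump. Stack: []
LOAD_FAST_LOAD_FAST a,t → push -7,-77. Stack: [-7, -77]
BINARY_OP + → -7 + -77 = -84. Stack: [-84]
STORE_FAST v → v=-84. Stack: []
LOAD_FAST v → push -84. Stack: [-84]
RETURN_VALUE → return -84.

-84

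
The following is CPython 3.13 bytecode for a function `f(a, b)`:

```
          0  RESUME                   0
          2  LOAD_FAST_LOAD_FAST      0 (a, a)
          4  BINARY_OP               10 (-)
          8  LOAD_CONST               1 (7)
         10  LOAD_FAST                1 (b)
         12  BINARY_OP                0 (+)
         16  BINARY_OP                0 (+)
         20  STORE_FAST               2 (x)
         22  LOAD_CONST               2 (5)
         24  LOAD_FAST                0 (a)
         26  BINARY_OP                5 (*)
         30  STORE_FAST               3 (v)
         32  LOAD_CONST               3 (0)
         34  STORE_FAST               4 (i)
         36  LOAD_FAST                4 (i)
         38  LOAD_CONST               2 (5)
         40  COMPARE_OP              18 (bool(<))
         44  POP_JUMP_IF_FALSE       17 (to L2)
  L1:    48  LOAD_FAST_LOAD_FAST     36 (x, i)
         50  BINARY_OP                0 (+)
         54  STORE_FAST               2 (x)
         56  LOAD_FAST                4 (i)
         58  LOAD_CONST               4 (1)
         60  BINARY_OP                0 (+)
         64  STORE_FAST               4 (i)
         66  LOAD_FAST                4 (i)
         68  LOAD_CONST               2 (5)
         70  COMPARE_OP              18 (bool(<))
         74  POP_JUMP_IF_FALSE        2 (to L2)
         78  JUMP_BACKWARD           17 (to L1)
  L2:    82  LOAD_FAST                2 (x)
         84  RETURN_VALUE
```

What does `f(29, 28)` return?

LOAD_FAST_LOAD_FAST a,a → push 29,29
BINARY_OP - → 29 - 29 = 0
LOAD_CONST → push 7
LOAD_FAST b → push 28
BINARY_OP + → 7 + 28 = 35
BINARY_OP + → 0 + 35 = 35
STORE_FAST x → x=35
LOAD_CONST → push 5
LOAD_FAST a → push 29
BINARY_OP * → 5 * 29 = 145
STORE_FAST v → v=145
LOAD_CONST → push 0
STORE_FAST i → i=0
LOAD_FAST i → push 0
LOAD_CONST → push 5
COMPARE_OP bool(<) → 0 vs 5 = True
POP_JUMP_IF_FALSE → pop True; no jump
LOAD_FAST_LOAD_FAST x,i → push 35,0
BINARY_OP + → 35 + 0 = 35
STORE_FAST x → x=35
LOAD_FAST i → push 0
LOAD_CONST → push 1
BINARY_OP + → 0 + 1 = 1
STORE_FAST i → i=1
LOAD_FAST i → push 1
LOAD_CONST → push 5
COMPARE_OP bool(<) → 1 vs 5 = True
POP_JUMP_IF_FALSE → pop True; no jump
LOAD_FAST_LOAD_FAST x,i → push 35,1
BINARY_OP + → 35 + 1 = 36
STORE_FAST x → x=36
LOAD_FAST i → push 1
LOAD_CONST → push 1
BINARY_OP + → 1 + 1 = 2
STORE_FAST i → i=2
LOAD_FAST i → push 2
LOAD_CONST → push 5
COMPARE_OP bool(<) → 2 vs 5 = True
POP_JUMP_IF_FALSE → pop True; no jump
LOAD_FAST_LOAD_FAST x,i → push 36,2
BINARY_OP + → 36 + 2 = 38
STORE_FAST x → x=38
LOAD_FAST i → push 2
LOAD_CONST → push 1
BINARY_OP + → 2 + 1 = 3
STORE_FAST i → i=3
LOAD_FAST i → push 3
LOAD_CONST → push 5
COMPARE_OP bool(<) → 3 vs 5 = True
POP_JUMP_IF_FALSE → pop True; no jump
LOAD_FAST_LOAD_FAST x,i → push 38,3
BINARY_OP + → 38 + 3 = 41
STORE_FAST x → x=41
LOAD_FAST i → push 3
LOAD_CONST → push 1
BINARY_OP + → 3 + 1 = 4
STORE_FAST i → i=4
LOAD_FAST i → push 4
LOAD_CONST → push 5
COMPARE_OP bool(<) → 4 vs 5 = True
POP_JUMP_IF_FALSE → pop True; no jump
LOAD_FAST_LOAD_FAST x,i → push 41,4
BINARY_OP + → 41 + 4 = 45
STORE_FAST x → x=45
LOAD_FAST i → push 4
LOAD_CONST → push 1
BINARY_OP + → 4 + 1 = 5
STORE_FAST i → i=5
LOAD_FAST i → push 5
LOAD_CONST → push 5
COMPARE_OP bool(<) → 5 vs 5 = False
POP_JUMP_IF_FALSE → pop False; jump
LOAD_FAST x → push 45
RETURN_VALUE → return 45.

45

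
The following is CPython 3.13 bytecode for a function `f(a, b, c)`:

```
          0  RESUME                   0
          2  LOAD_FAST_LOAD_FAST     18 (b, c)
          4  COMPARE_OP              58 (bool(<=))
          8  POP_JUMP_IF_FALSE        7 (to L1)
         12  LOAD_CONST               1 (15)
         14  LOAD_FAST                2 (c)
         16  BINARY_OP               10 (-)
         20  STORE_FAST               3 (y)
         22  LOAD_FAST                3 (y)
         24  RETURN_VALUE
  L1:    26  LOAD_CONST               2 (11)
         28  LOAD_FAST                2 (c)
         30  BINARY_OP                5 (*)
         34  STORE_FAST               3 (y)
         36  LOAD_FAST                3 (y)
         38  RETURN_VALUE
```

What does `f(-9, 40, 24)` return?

264

LOAD_FAST_LOAD_FAST b,c → push 40,24. Stack: [40, 24]
COMPARE_OP bool(<=) → 40 vs 24 = False. Stack: [False]
POP_JUMP_IF_FALSE → pop False; jump. Stack: []
LOAD_CONST → push 11. Stack: [11]
LOAD_FAST c → push 24. Stack: [11, 24]
BINARY_OP * → 11 * 24 = 264. Stack: [264]
STORE_FAST y → y=264. Stack: []
LOAD_FAST y → push 264. Stack: [264]
RETURN_VALUE → return 264.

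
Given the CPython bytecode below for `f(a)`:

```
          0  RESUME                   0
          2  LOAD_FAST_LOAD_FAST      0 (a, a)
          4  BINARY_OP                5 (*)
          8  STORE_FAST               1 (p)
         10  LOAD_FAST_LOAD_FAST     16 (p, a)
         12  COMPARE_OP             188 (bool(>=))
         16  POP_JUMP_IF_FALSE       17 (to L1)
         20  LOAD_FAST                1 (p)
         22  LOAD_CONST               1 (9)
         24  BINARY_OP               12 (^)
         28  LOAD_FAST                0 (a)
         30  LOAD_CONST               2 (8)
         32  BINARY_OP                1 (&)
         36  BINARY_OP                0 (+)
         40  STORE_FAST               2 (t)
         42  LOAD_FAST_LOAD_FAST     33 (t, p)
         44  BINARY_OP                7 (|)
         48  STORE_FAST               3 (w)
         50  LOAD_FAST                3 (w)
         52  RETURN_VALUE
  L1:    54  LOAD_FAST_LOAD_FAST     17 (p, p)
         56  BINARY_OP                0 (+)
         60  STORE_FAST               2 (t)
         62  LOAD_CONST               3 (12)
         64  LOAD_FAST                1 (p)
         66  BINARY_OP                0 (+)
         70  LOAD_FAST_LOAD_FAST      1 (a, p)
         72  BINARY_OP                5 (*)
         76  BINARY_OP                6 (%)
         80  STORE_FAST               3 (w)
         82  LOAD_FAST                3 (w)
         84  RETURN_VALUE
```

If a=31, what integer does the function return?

LOAD_FAST_LOAD_FAST a,a → push 31,31. Stack: [31, 31]
BINARY_OP * → 31 * 31 = 961. Stack: [961]
STORE_FAST p → p=961. Stack: []
LOAD_FAST_LOAD_FAST p,a → push 961,31. Stack: [961, 31]
COMPARE_OP bool(>=) → 961 vs 31 = True. Stack: [True]
POP_JUMP_IF_FALSE → pop True; no jump. Stack: []
LOAD_FAST p → push 961. Stack: [961]
LOAD_CONST → push 9. Stack: [961, 9]
BINARY_OP ^ → 961 ^ 9 = 968. Stack: [968]
LOAD_FAST a → push 31. Stack: [968, 31]
LOAD_CONST → push 8. Stack: [968, 31, 8]
BINARY_OP & → 31 & 8 = 8. Stack: [968, 8]
BINARY_OP + → 968 + 8 = 976. Stack: [976]
STORE_FAST t → t=976. Stack: []
LOAD_FAST_LOAD_FAST t,p → push 976,961. Stack: [976, 961]
BINARY_OP | → 976 | 961 = 977. Stack: [977]
STORE_FAST w → w=977. Stack: []
LOAD_FAST w → push 977. Stack: [977]
RETURN_VALUE → return 977.

977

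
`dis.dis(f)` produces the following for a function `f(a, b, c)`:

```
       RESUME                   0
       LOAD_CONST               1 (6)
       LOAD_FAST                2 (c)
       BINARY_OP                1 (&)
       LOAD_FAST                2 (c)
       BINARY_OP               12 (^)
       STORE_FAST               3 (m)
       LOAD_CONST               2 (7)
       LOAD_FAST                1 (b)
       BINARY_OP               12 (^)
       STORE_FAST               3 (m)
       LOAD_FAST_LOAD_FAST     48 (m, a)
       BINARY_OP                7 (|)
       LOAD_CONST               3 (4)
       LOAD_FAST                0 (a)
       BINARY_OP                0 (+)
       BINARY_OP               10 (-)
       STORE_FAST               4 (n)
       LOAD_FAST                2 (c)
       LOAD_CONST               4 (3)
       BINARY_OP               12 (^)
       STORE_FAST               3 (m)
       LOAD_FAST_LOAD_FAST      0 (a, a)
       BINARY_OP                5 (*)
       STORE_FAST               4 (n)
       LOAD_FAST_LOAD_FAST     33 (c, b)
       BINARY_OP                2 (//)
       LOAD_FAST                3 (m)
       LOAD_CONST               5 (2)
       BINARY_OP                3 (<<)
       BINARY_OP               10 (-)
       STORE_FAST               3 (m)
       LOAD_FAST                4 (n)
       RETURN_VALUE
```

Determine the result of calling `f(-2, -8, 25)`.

4

LOAD_CONST → push 6. Stack: [6]
LOAD_FAST c → push 25. Stack: [6, 25]
BINARY_OP & → 6 & 25 = 0. Stack: [0]
LOAD_FAST c → push 25. Stack: [0, 25]
BINARY_OP ^ → 0 ^ 25 = 25. Stack: [25]
STORE_FAST m → m=25. Stack: []
LOAD_CONST → push 7. Stack: [7]
LOAD_FAST b → push -8. Stack: [7, -8]
BINARY_OP ^ → 7 ^ -8 = -1. Stack: [-1]
STORE_FAST m → m=-1. Stack: []
LOAD_FAST_LOAD_FAST m,a → push -1,-2. Stack: [-1, -2]
BINARY_OP | → -1 | -2 = -1. Stack: [-1]
LOAD_CONST → push 4. Stack: [-1, 4]
LOAD_FAST a → push -2. Stack: [-1, 4, -2]
BINARY_OP + → 4 + -2 = 2. Stack: [-1, 2]
BINARY_OP - → -1 - 2 = -3. Stack: [-3]
STORE_FAST n → n=-3. Stack: []
LOAD_FAST c → push 25. Stack: [25]
LOAD_CONST → push 3. Stack: [25, 3]
BINARY_OP ^ → 25 ^ 3 = 26. Stack: [26]
STORE_FAST m → m=26. Stack: []
LOAD_FAST_LOAD_FAST a,a → push -2,-2. Stack: [-2, -2]
BINARY_OP * → -2 * -2 = 4. Stack: [4]
STORE_FAST n → n=4. Stack: []
LOAD_FAST_LOAD_FAST c,b → push 25,-8. Stack: [25, -8]
BINARY_OP // → 25 // -8 = -4. Stack: [-4]
LOAD_FAST m → push 26. Stack: [-4, 26]
LOAD_CONST → push 2. Stack: [-4, 26, 2]
BINARY_OP << → 26 << 2 = 104. Stack: [-4, 104]
BINARY_OP - → -4 - 104 = -108. Stack: [-108]
STORE_FAST m → m=-108. Stack: []
LOAD_FAST n → push 4. Stack: [4]
RETURN_VALUE → return 4.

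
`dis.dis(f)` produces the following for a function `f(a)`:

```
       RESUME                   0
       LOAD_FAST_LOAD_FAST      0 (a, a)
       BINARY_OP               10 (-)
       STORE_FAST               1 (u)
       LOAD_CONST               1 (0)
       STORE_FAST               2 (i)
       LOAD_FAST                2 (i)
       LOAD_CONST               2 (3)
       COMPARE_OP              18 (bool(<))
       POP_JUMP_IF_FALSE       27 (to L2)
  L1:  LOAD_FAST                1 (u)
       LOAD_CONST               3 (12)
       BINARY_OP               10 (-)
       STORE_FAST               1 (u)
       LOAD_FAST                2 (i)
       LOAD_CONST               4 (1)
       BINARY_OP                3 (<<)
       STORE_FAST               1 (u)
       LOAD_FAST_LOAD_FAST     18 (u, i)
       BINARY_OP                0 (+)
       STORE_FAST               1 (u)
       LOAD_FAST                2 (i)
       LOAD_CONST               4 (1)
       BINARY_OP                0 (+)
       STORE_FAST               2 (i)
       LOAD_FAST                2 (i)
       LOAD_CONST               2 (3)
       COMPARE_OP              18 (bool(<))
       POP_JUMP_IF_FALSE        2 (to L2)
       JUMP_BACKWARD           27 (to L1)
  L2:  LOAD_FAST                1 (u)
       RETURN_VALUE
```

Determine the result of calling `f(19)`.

6

LOAD_FAST_LOAD_FAST a,a → push 19,19. Stack: [19, 19]
BINARY_OP - → 19 - 19 = 0. Stack: [0]
STORE_FAST u → u=0. Stack: []
LOAD_CONST → push 0. Stack: [0]
STORE_FAST i → i=0. Stack: []
LOAD_FAST i → push 0. Stack: [0]
LOAD_CONST → push 3. Stack: [0, 3]
COMPARE_OP bool(<) → 0 vs 3 = True. Stack: [True]
POP_JUMP_IF_FALSE → pop True; no jump. Stack: []
LOAD_FAST u → push 0. Stack: [0]
LOAD_CONST → push 12. Stack: [0, 12]
BINARY_OP - → 0 - 12 = -12. Stack: [-12]
STORE_FAST u → u=-12. Stack: []
LOAD_FAST i → push 0. Stack: [0]
LOAD_CONST → push 1. Stack: [0, 1]
BINARY_OP << → 0 << 1 = 0. Stack: [0]
STORE_FAST u → u=0. Stack: []
LOAD_FAST_LOAD_FAST u,i → push 0,0. Stack: [0, 0]
BINARY_OP + → 0 + 0 = 0. Stack: [0]
STORE_FAST u → u=0. Stack: []
LOAD_FAST i → push 0. Stack: [0]
LOAD_CONST → push 1. Stack: [0, 1]
BINARY_OP + → 0 + 1 = 1. Stack: [1]
STORE_FAST i → i=1. Stack: []
LOAD_FAST i → push 1. Stack: [1]
LOAD_CONST → push 3. Stack: [1, 3]
COMPARE_OP bool(<) → 1 vs 3 = True. Stack: [True]
POP_JUMP_IF_FALSE → pop True; no jump. Stack: []
LOAD_FAST u → push 0. Stack: [0]
LOAD_CONST → push 12. Stack: [0, 12]
BINARY_OP - → 0 - 12 = -12. Stack: [-12]
STORE_FAST u → u=-12. Stack: []
LOAD_FAST i → push 1. Stack: [1]
LOAD_CONST → push 1. Stack: [1, 1]
BINARY_OP << → 1 << 1 = 2. Stack: [2]
STORE_FAST u → u=2. Stack: []
LOAD_FAST_LOAD_FAST u,i → push 2,1. Stack: [2, 1]
BINARY_OP + → 2 + 1 = 3. Stack: [3]
STORE_FAST u → u=3. Stack: []
LOAD_FAST i → push 1. Stack: [1]
LOAD_CONST → push 1. Stack: [1, 1]
BINARY_OP + → 1 + 1 = 2. Stack: [2]
STORE_FAST i → i=2. Stack: []
LOAD_FAST i → push 2. Stack: [2]
LOAD_CONST → push 3. Stack: [2, 3]
COMPARE_OP bool(<) → 2 vs 3 = True. Stack: [True]
POP_JUMP_IF_FALSE → pop True; no jump. Stack: []
LOAD_FAST u → push 3. Stack: [3]
LOAD_CONST → push 12. Stack: [3, 12]
BINARY_OP - → 3 - 12 = -9. Stack: [-9]
STORE_FAST u → u=-9. Stack: []
LOAD_FAST i → push 2. Stack: [2]
LOAD_CONST → push 1. Stack: [2, 1]
BINARY_OP << → 2 << 1 = 4. Stack: [4]
STORE_FAST u → u=4. Stack: []
LOAD_FAST_LOAD_FAST u,i → push 4,2. Stack: [4, 2]
BINARY_OP + → 4 + 2 = 6. Stack: [6]
STORE_FAST u → u=6. Stack: []
LOAD_FAST i → push 2. Stack: [2]
LOAD_CONST → push 1. Stack: [2, 1]
BINARY_OP + → 2 + 1 = 3. Stack: [3]
STORE_FAST i → i=3. Stack: []
LOAD_FAST i → push 3. Stack: [3]
LOAD_CONST → push 3. Stack: [3, 3]
COMPARE_OP bool(<) → 3 vs 3 = False. Stack: [False]
POP_JUMP_IF_FALSE → pop False; jump. Stack: []
LOAD_FAST u → push 6. Stack: [6]
RETURN_VALUE → return 6.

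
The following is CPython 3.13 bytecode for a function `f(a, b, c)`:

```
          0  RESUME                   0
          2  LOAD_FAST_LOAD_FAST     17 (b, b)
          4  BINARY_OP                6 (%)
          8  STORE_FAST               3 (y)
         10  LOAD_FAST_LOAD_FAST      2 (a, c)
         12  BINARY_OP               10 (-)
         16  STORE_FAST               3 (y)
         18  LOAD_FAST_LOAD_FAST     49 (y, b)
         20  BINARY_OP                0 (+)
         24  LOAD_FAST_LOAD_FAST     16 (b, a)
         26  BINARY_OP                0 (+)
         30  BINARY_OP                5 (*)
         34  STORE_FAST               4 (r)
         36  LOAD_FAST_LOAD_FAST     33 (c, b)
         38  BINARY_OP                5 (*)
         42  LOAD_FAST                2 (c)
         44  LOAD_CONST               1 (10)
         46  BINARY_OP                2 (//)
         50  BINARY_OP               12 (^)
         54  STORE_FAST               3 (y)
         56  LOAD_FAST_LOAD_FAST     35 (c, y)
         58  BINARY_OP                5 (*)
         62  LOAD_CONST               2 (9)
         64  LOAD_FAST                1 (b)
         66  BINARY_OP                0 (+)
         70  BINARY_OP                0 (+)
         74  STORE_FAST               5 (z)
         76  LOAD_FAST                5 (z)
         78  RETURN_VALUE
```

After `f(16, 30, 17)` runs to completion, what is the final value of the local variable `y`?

LOAD_FAST_LOAD_FAST b,b → push 30,30. Stack: [30, 30]
BINARY_OP % → 30 % 30 = 0. Stack: [0]
STORE_FAST y → y=0. Stack: []
LOAD_FAST_LOAD_FAST a,c → push 16,17. Stack: [16, 17]
BINARY_OP - → 16 - 17 = -1. Stack: [-1]
STORE_FAST y → y=-1. Stack: []
LOAD_FAST_LOAD_FAST y,b → push -1,30. Stack: [-1, 30]
BINARY_OP + → -1 + 30 = 29. Stack: [29]
LOAD_FAST_LOAD_FAST b,a → push 30,16. Stack: [29, 30, 16]
BINARY_OP + → 30 + 16 = 46. Stack: [29, 46]
BINARY_OP * → 29 * 46 = 1334. Stack: [1334]
STORE_FAST r → r=1334. Stack: []
LOAD_FAST_LOAD_FAST c,b → push 17,30. Stack: [17, 30]
BINARY_OP * → 17 * 30 = 510. Stack: [510]
LOAD_FAST c → push 17. Stack: [510, 17]
LOAD_CONST → push 10. Stack: [510, 17, 10]
BINARY_OP // → 17 // 10 = 1. Stack: [510, 1]
BINARY_OP ^ → 510 ^ 1 = 511. Stack: [511]
STORE_FAST y → y=511. Stack: []
LOAD_FAST_LOAD_FAST c,y → push 17,511. Stack: [17, 511]
BINARY_OP * → 17 * 511 = 8687. Stack: [8687]
LOAD_CONST → push 9. Stack: [8687, 9]
LOAD_FAST b → push 30. Stack: [8687, 9, 30]
BINARY_OP + → 9 + 30 = 39. Stack: [8687, 39]
BINARY_OP + → 8687 + 39 = 8726. Stack: [8726]
STORE_FAST z → z=8726. Stack: []
LOAD_FAST z → push 8726. Stack: [8726]
RETURN_VALUE → return 8726.

511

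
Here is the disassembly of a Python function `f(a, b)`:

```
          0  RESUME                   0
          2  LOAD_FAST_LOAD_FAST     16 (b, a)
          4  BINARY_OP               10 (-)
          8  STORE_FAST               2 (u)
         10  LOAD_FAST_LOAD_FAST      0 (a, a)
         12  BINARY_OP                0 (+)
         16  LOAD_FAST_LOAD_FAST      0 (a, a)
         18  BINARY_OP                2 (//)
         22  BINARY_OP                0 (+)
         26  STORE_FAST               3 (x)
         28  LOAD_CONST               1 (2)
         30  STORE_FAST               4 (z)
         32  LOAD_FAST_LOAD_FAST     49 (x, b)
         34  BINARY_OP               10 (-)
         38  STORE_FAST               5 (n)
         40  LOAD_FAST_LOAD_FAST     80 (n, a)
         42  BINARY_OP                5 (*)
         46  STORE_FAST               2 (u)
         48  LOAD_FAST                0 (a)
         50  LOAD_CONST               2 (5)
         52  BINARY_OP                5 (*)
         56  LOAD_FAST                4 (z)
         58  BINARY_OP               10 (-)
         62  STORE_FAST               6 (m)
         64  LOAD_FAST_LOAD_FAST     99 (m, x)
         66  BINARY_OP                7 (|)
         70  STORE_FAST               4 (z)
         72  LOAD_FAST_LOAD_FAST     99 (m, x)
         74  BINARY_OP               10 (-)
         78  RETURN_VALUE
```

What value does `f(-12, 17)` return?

LOAD_FAST_LOAD_FAST b,a → push 17,-12. Stack: [17, -12]
BINARY_OP - → 17 - -12 = 29. Stack: [29]
STORE_FAST u → u=29. Stack: []
LOAD_FAST_LOAD_FAST a,a → push -12,-12. Stack: [-12, -12]
BINARY_OP + → -12 + -12 = -24. Stack: [-24]
LOAD_FAST_LOAD_FAST a,a → push -12,-12. Stack: [-24, -12, -12]
BINARY_OP // → -12 // -12 = 1. Stack: [-24, 1]
BINARY_OP + → -24 + 1 = -23. Stack: [-23]
STORE_FAST x → x=-23. Stack: []
LOAD_CONST → push 2. Stack: [2]
STORE_FAST z → z=2. Stack: []
LOAD_FAST_LOAD_FAST x,b → push -23,17. Stack: [-23, 17]
BINARY_OP - → -23 - 17 = -40. Stack: [-40]
STORE_FAST n → n=-40. Stack: []
LOAD_FAST_LOAD_FAST n,a → push -40,-12. Stack: [-40, -12]
BINARY_OP * → -40 * -12 = 480. Stack: [480]
STORE_FAST u → u=480. Stack: []
LOAD_FAST a → push -12. Stack: [-12]
LOAD_CONST → push 5. Stack: [-12, 5]
BINARY_OP * → -12 * 5 = -60. Stack: [-60]
LOAD_FAST z → push 2. Stack: [-60, 2]
BINARY_OP - → -60 - 2 = -62. Stack: [-62]
STORE_FAST m → m=-62. Stack: []
LOAD_FAST_LOAD_FAST m,x → push -62,-23. Stack: [-62, -23]
BINARY_OP | → -62 | -23 = -21. Stack: [-21]
STORE_FAST z → z=-21. Stack: []
LOAD_FAST_LOAD_FAST m,x → push -62,-23. Stack: [-62, -23]
BINARY_OP - → -62 - -23 = -39. Stack: [-39]
RETURN_VALUE → return -39.

-39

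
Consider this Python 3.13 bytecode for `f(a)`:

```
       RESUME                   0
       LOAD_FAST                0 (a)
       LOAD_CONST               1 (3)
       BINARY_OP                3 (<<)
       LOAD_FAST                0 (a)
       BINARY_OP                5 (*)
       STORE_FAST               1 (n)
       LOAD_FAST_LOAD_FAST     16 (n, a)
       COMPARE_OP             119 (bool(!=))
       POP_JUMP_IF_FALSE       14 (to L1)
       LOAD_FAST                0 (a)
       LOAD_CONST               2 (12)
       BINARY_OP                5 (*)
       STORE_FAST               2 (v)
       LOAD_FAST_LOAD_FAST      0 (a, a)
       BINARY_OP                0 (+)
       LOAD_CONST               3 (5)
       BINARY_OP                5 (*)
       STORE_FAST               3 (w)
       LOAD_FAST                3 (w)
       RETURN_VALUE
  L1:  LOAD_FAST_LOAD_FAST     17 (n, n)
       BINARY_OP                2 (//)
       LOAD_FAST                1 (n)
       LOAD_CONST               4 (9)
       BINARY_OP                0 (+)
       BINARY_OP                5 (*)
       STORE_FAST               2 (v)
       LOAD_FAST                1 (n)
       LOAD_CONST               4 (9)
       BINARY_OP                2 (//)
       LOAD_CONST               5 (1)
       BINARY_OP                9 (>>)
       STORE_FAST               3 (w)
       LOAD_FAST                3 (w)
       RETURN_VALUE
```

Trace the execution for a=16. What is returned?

LOAD_FAST a → push 16. Stack: [16]
LOAD_CONST → push 3. Stack: [16, 3]
BINARY_OP << → 16 << 3 = 128. Stack: [128]
LOAD_FAST a → push 16. Stack: [128, 16]
BINARY_OP * → 128 * 16 = 2048. Stack: [2048]
STORE_FAST n → n=2048. Stack: []
LOAD_FAST_LOAD_FAST n,a → push 2048,16. Stack: [2048, 16]
COMPARE_OP bool(!=) → 2048 vs 16 = True. Stack: [True]
POP_JUMP_IF_FALSE → pop True; no jump. Stack: []
LOAD_FAST a → push 16. Stack: [16]
LOAD_CONST → push 12. Stack: [16, 12]
BINARY_OP * → 16 * 12 = 192. Stack: [192]
STORE_FAST v → v=192. Stack: []
LOAD_FAST_LOAD_FAST a,a → push 16,16. Stack: [16, 16]
BINARY_OP + → 16 + 16 = 32. Stack: [32]
LOAD_CONST → push 5. Stack: [32, 5]
BINARY_OP * → 32 * 5 = 160. Stack: [160]
STORE_FAST w → w=160. Stack: []
LOAD_FAST w → push 160. Stack: [160]
RETURN_VALUE → return 160.

160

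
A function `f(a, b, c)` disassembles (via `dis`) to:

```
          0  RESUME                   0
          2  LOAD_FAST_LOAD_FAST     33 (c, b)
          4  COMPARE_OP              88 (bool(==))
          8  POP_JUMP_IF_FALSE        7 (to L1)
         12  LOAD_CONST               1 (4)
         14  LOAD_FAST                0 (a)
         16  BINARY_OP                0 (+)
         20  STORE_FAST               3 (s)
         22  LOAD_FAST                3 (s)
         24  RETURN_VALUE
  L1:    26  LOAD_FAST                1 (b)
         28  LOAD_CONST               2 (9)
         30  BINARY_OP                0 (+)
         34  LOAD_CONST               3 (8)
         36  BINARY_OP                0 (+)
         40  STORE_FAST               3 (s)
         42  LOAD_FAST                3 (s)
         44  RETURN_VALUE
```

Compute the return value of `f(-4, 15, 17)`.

32

LOAD_FAST_LOAD_FAST c,b → push 17,15. Stack: [17, 15]
COMPARE_OP bool(==) → 17 vs 15 = False. Stack: [False]
POP_JUMP_IF_FALSE → pop False; jump. Stack: []
LOAD_FAST b → push 15. Stack: [15]
LOAD_CONST → push 9. Stack: [15, 9]
BINARY_OP + → 15 + 9 = 24. Stack: [24]
LOAD_CONST → push 8. Stack: [24, 8]
BINARY_OP + → 24 + 8 = 32. Stack: [32]
STORE_FAST s → s=32. Stack: []
LOAD_FAST s → push 32. Stack: [32]
RETURN_VALUE → return 32.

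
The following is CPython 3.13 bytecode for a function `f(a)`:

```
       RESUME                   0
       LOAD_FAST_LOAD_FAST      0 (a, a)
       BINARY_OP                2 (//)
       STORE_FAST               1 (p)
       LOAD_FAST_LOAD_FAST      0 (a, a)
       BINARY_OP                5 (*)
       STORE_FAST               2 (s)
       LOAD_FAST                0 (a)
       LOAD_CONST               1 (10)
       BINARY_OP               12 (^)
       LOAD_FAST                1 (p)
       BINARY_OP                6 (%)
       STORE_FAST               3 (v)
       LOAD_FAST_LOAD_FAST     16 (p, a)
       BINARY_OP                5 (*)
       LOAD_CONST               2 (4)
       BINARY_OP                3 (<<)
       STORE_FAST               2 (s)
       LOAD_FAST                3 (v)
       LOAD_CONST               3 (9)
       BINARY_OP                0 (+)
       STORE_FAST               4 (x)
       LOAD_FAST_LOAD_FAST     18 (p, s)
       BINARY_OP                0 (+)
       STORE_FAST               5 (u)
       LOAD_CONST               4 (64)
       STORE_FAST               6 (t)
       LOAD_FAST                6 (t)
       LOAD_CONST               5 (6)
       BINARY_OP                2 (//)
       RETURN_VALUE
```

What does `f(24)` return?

LOAD_FAST_LOAD_FAST a,a → push 24,24. Stack: [24, 24]
BINARY_OP // → 24 // 24 = 1. Stack: [1]
STORE_FAST p → p=1. Stack: []
LOAD_FAST_LOAD_FAST a,a → push 24,24. Stack: [24, 24]
BINARY_OP * → 24 * 24 = 576. Stack: [576]
STORE_FAST s → s=576. Stack: []
LOAD_FAST a → push 24. Stack: [24]
LOAD_CONST → push 10. Stack: [24, 10]
BINARY_OP ^ → 24 ^ 10 = 18. Stack: [18]
LOAD_FAST p → push 1. Stack: [18, 1]
BINARY_OP % → 18 % 1 = 0. Stack: [0]
STORE_FAST v → v=0. Stack: []
LOAD_FAST_LOAD_FAST p,a → push 1,24. Stack: [1, 24]
BINARY_OP * → 1 * 24 = 24. Stack: [24]
LOAD_CONST → push 4. Stack: [24, 4]
BINARY_OP << → 24 << 4 = 384. Stack: [384]
STORE_FAST s → s=384. Stack: []
LOAD_FAST v → push 0. Stack: [0]
LOAD_CONST → push 9. Stack: [0, 9]
BINARY_OP + → 0 + 9 = 9. Stack: [9]
STORE_FAST x → x=9. Stack: []
LOAD_FAST_LOAD_FAST p,s → push 1,384. Stack: [1, 384]
BINARY_OP + → 1 + 384 = 385. Stack: [385]
STORE_FAST u → u=385. Stack: []
LOAD_CONST → push 64. Stack: [64]
STORE_FAST t → t=64. Stack: []
LOAD_FAST t → push 64. Stack: [64]
LOAD_CONST → push 6. Stack: [64, 6]
BINARY_OP // → 64 // 6 = 10. Stack: [10]
RETURN_VALUE → return 10.

10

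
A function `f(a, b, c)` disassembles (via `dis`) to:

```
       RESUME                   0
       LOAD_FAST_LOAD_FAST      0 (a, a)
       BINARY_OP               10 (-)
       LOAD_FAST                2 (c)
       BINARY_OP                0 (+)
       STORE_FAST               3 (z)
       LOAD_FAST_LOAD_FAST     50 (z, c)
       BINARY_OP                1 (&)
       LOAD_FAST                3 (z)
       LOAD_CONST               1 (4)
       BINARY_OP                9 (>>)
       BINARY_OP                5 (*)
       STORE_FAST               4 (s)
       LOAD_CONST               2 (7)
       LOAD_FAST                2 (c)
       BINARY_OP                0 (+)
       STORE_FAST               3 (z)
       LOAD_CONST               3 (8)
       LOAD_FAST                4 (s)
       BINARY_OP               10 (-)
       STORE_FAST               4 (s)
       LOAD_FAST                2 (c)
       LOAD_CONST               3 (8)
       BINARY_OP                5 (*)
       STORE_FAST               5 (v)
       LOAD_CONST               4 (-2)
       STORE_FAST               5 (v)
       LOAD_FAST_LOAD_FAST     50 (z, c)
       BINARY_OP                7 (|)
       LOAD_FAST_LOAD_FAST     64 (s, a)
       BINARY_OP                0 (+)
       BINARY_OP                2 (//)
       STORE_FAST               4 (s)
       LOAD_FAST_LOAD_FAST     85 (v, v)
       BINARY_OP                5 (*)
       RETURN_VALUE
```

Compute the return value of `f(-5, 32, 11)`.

4

LOAD_FAST_LOAD_FAST a,a → push -5,-5. Stack: [-5, -5]
BINARY_OP - → -5 - -5 = 0. Stack: [0]
LOAD_FAST c → push 11. Stack: [0, 11]
BINARY_OP + → 0 + 11 = 11. Stack: [11]
STORE_FAST z → z=11. Stack: []
LOAD_FAST_LOAD_FAST z,c → push 11,11. Stack: [11, 11]
BINARY_OP & → 11 & 11 = 11. Stack: [11]
LOAD_FAST z → push 11. Stack: [11, 11]
LOAD_CONST → push 4. Stack: [11, 11, 4]
BINARY_OP >> → 11 >> 4 = 0. Stack: [11, 0]
BINARY_OP * → 11 * 0 = 0. Stack: [0]
STORE_FAST s → s=0. Stack: []
LOAD_CONST → push 7. Stack: [7]
LOAD_FAST c → push 11. Stack: [7, 11]
BINARY_OP + → 7 + 11 = 18. Stack: [18]
STORE_FAST z → z=18. Stack: []
LOAD_CONST → push 8. Stack: [8]
LOAD_FAST s → push 0. Stack: [8, 0]
BINARY_OP - → 8 - 0 = 8. Stack: [8]
STORE_FAST s → s=8. Stack: []
LOAD_FAST c → push 11. Stack: [11]
LOAD_CONST → push 8. Stack: [11, 8]
BINARY_OP * → 11 * 8 = 88. Stack: [88]
STORE_FAST v → v=88. Stack: []
LOAD_CONST → push -2. Stack: [-2]
STORE_FAST v → v=-2. Stack: []
LOAD_FAST_LOAD_FAST z,c → push 18,11. Stack: [18, 11]
BINARY_OP | → 18 | 11 = 27. Stack: [27]
LOAD_FAST_LOAD_FAST s,a → push 8,-5. Stack: [27, 8, -5]
BINARY_OP + → 8 + -5 = 3. Stack: [27, 3]
BINARY_OP // → 27 // 3 = 9. Stack: [9]
STORE_FAST s → s=9. Stack: []
LOAD_FAST_LOAD_FAST v,v → push -2,-2. Stack: [-2, -2]
BINARY_OP * → -2 * -2 = 4. Stack: [4]
RETURN_VALUE → return 4.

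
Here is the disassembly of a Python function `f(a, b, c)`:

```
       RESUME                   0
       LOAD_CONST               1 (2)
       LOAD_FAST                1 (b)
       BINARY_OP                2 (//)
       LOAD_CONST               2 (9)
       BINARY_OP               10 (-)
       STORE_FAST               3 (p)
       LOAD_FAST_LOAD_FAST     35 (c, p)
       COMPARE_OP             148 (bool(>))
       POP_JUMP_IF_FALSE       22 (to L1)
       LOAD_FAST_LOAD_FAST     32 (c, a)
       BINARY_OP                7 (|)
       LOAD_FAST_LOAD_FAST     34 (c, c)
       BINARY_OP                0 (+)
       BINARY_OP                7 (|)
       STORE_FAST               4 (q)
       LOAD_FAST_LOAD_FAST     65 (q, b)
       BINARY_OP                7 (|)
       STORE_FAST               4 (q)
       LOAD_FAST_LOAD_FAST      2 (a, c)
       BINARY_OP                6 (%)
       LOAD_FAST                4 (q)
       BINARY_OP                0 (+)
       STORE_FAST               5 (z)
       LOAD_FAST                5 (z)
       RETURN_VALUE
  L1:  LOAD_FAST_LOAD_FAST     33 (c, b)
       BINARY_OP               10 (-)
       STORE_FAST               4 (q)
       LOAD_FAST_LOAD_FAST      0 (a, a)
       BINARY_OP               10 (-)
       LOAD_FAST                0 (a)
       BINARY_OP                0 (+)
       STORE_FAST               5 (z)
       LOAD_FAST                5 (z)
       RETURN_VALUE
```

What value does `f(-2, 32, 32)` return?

28

LOAD_CONST → push 2. Stack: [2]
LOAD_FAST b → push 32. Stack: [2, 32]
BINARY_OP // → 2 // 32 = 0. Stack: [0]
LOAD_CONST → push 9. Stack: [0, 9]
BINARY_OP - → 0 - 9 = -9. Stack: [-9]
STORE_FAST p → p=-9. Stack: []
LOAD_FAST_LOAD_FAST c,p → push 32,-9. Stack: [32, -9]
COMPARE_OP bool(>) → 32 vs -9 = True. Stack: [True]
POP_JUMP_IF_FALSE → pop True; no jump. Stack: []
LOAD_FAST_LOAD_FAST c,a → push 32,-2. Stack: [32, -2]
BINARY_OP | → 32 | -2 = -2. Stack: [-2]
LOAD_FAST_LOAD_FAST c,c → push 32,32. Stack: [-2, 32, 32]
BINARY_OP + → 32 + 32 = 64. Stack: [-2, 64]
BINARY_OP | → -2 | 64 = -2. Stack: [-2]
STORE_FAST q → q=-2. Stack: []
LOAD_FAST_LOAD_FAST q,b → push -2,32. Stack: [-2, 32]
BINARY_OP | → -2 | 32 = -2. Stack: [-2]
STORE_FAST q → q=-2. Stack: []
LOAD_FAST_LOAD_FAST a,c → push -2,32. Stack: [-2, 32]
BINARY_OP % → -2 % 32 = 30. Stack: [30]
LOAD_FAST q → push -2. Stack: [30, -2]
BINARY_OP + → 30 + -2 = 28. Stack: [28]
STORE_FAST z → z=28. Stack: []
LOAD_FAST z → push 28. Stack: [28]
RETURN_VALUE → return 28.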